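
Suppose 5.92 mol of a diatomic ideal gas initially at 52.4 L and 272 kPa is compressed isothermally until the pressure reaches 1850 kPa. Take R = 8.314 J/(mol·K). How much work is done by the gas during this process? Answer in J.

-27300 J

T₁ = P₁V₁/(nR) = 272×52.4/(5.92×8.314) = 290 K.
Isothermal: T stays 290 K; PV = const ⇒ V₂ = 7.70 L, P₂ = 1850 kPa.
W = nRT ln(V₂/V₁) = 5.92×8.314×290×ln(0.147) = -27300 J.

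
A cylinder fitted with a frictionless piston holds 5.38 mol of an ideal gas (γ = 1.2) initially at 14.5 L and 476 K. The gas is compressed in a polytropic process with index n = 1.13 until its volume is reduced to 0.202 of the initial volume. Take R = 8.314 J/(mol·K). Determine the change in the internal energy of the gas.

24600 J

P₁ = nRT₁/V₁ = 5.38×8.314×476/14.5 = 1470 kPa.
Polytropic n=1.13: T₂ = T₁(V₁/V₂)^(n−1) = 476×(4.95)^0.13 = 586 K; P₂ = P₁(V₁/V₂)^n = 8950 kPa.
For an ideal gas ΔU = nCvΔT with Cv = R/(γ−1) = 41.6 J/(mol·K).
ΔU = 5.38×41.6×(586−476) = 24600 J.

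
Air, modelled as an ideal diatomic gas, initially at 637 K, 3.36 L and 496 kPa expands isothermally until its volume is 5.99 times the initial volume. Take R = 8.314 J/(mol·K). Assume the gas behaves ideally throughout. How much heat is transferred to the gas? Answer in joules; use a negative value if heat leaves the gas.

2980 J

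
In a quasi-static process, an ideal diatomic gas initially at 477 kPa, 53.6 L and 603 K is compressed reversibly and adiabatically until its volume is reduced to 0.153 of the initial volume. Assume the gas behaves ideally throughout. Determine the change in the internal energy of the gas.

n = P₁V₁/(RT₁) = 477×53.6/(8.314×603) = 5.10 mol.
Adiabatic: TV^(γ−1) = const ⇒ T₂ = 603×(6.54)^0.400 = 1280 K; PV^γ = const ⇒ P₂ = 6610 kPa.
For an ideal gas ΔU = nCvΔT with Cv = (5/2)R = 20.8 J/(mol·K).
ΔU = 5.10×20.8×(1280−603) = 71500 J.

71500 J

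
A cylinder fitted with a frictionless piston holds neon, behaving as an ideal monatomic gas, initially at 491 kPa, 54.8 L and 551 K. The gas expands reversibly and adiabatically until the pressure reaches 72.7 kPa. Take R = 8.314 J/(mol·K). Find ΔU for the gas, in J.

n = P₁V₁/(RT₁) = 491×54.8/(8.314×551) = 5.87 mol.
Adiabatic: T₂/T₁ = (P₂/P₁)^((γ−1)/γ) ⇒ T₂ = 551×(0.148)^0.400 = 257 K; V₂ = 172 L.
For an ideal gas ΔU = nCvΔT with Cv = (3/2)R = 12.5 J/(mol·K).
ΔU = 5.87×12.5×(257−551) = -21600 J.

-21600 J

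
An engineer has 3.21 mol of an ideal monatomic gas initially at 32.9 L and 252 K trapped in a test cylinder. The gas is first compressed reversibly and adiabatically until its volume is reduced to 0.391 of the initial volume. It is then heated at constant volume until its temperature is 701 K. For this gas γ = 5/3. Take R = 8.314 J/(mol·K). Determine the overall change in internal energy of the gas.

P₁ = nRT₁/V₁ = 3.21×8.314×252/32.9 = 204 kPa.
Step 1 — Adiabatic: TV^(γ−1) = const ⇒ T₂ = 252×(2.56)^0.667 = 471 K; PV^γ = const ⇒ P₂ = 978 kPa.
ΔU = nCvΔT = 3.21×12.5×(471−252) = 8780 J.
Q = 0 for an adiabatic process, so W = −ΔU = -8780 J.
State after step 1: P = 978 kPa, V = 12.9 L, T = 471 K.
Step 2 — Isochoric: V stays 12.9 L; P/T = const ⇒ T₂ = 701 K, P₂ = 1450 kPa.
W = 0 (no volume change).
ΔU = nCvΔT = 3.21×12.5×(701−471) = 9200 J.
Q = ΔU = 9200 J.
Net over both steps: W = -8780 J, Q = 9200 J, ΔU = 18000 J.

18000 J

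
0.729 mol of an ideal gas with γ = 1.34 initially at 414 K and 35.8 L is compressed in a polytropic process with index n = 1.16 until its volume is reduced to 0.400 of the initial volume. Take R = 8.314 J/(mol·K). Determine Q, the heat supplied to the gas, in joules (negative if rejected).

P₁ = nRT₁/V₁ = 0.729×8.314×414/35.8 = 70.1 kPa.
Polytropic n=1.16: T₂ = T₁(V₁/V₂)^(n−1) = 414×(2.50)^0.16 = 479 K; P₂ = P₁(V₁/V₂)^n = 203 kPa.
W = (P₁V₁−P₂V₂)/(n−1) = (70.1×35.8−203×14.3)/0.16 = -2480 J.
ΔU = nCvΔT = 0.729×24.5×(479−414) = 1170 J.
Q = ΔU + W = -1310 J.

-1310 J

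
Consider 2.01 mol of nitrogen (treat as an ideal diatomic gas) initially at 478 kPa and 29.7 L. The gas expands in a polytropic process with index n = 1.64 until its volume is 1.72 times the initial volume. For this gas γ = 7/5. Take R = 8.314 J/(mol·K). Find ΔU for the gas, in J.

T₁ = P₁V₁/(nR) = 478×29.7/(2.01×8.314) = 850 K.
Polytropic n=1.64: T₂ = T₁(V₁/V₂)^(n−1) = 850×(0.581)^0.64 = 600 K; P₂ = P₁(V₁/V₂)^n = 196 kPa.
For an ideal gas ΔU = nCvΔT with Cv = (5/2)R = 20.8 J/(mol·K).
ΔU = 2.01×20.8×(600−850) = -10400 J.

-10400 J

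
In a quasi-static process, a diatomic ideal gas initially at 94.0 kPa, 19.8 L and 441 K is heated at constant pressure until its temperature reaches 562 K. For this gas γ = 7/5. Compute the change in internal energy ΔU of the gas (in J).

n = P₁V₁/(RT₁) = 94.0×19.8/(8.314×441) = 0.508 mol.
Isobaric: P stays 94.0 kPa; V/T = const ⇒ T₂ = 562 K, V₂ = 25.2 L.
For an ideal gas ΔU = nCvΔT with Cv = (5/2)R = 20.8 J/(mol·K).
ΔU = 0.508×20.8×(562−441) = 1280 J.

1280 J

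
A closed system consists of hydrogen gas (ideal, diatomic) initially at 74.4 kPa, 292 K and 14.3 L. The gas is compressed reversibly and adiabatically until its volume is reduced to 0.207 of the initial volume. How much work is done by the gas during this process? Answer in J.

n = P₁V₁/(RT₁) = 74.4×14.3/(8.314×292) = 0.438 mol.
Adiabatic: TV^(γ−1) = const ⇒ T₂ = 292×(4.83)^0.400 = 548 K; PV^γ = const ⇒ P₂ = 675 kPa.
ΔU = nCvΔT = 0.438×20.8×(548−292) = 2330 J.
Q = 0 for an adiabatic process, so W = −ΔU = -2330 J.

-2330 J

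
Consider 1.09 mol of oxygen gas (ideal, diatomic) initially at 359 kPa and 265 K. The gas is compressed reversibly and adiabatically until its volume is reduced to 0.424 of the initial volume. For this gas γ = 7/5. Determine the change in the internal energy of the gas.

V₁ = nRT₁/P₁ = 1.09×8.314×265/359 = 6.69 L.
Adiabatic: TV^(γ−1) = const ⇒ T₂ = 265×(2.36)^0.400 = 374 K; PV^γ = const ⇒ P₂ = 1190 kPa.
For an ideal gas ΔU = nCvΔT with Cv = (5/2)R = 20.8 J/(mol·K).
ΔU = 1.09×20.8×(374−265) = 2460 J.

2460 J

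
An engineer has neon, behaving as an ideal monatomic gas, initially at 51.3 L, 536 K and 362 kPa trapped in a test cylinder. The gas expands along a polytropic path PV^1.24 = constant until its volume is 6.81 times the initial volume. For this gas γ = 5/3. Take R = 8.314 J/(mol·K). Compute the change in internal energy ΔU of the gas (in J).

-10300 J

n = P₁V₁/(RT₁) = 362×51.3/(8.314×536) = 4.17 mol.
Polytropic n=1.24: T₂ = T₁(V₁/V₂)^(n−1) = 536×(0.147)^0.24 = 338 K; P₂ = P₁(V₁/V₂)^n = 33.5 kPa.
For an ideal gas ΔU = nCvΔT with Cv = (3/2)R = 12.5 J/(mol·K).
ΔU = 4.17×12.5×(338−536) = -10300 J.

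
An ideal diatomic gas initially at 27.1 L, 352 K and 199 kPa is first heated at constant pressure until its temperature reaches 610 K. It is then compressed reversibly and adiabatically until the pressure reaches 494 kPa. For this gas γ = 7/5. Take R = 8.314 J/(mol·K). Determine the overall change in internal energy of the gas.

n = P₁V₁/(RT₁) = 199×27.1/(8.314×352) = 1.84 mol.
Step 1 — Isobaric: P stays 199 kPa; V/T = const ⇒ T₂ = 610 K, V₂ = 47.0 L.
W = PΔV = 199×(47.0−27.1) kPa·L = 3950 J.
ΔU = nCvΔT = 1.84×20.8×(610−352) = 9880 J.
Q = ΔU + W = nCpΔT = 13800 J.
State after step 1: P = 199 kPa, V = 47.0 L, T = 610 K.
Step 2 — Adiabatic: T₂/T₁ = (P₂/P₁)^((γ−1)/γ) ⇒ T₂ = 610×(2.48)^0.286 = 791 K; V₂ = 24.5 L.
ΔU = nCvΔT = 1.84×20.8×(791−610) = 6930 J.
Q = 0 for an adiabatic process, so W = −ΔU = -6930 J.
Net over both steps: W = -2980 J, Q = 13800 J, ΔU = 16800 J.

16800 J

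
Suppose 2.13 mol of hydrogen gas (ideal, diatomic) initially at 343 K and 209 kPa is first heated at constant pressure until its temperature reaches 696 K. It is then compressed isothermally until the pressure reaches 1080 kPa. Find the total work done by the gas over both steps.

-14000 J

V₁ = nRT₁/P₁ = 2.13×8.314×343/209 = 29.1 L.
Step 1 — Isobaric: P stays 209 kPa; V/T = const ⇒ T₂ = 696 K, V₂ = 59.0 L.
W = PΔV = 209×(59.0−29.1) kPa·L = 6250 J.
ΔU = nCvΔT = 2.13×20.8×(696−343) = 15600 J.
Q = ΔU + W = nCpΔT = 21900 J.
State after step 1: P = 209 kPa, V = 59.0 L, T = 696 K.
Step 2 — Isothermal: T stays 696 K; PV = const ⇒ V₂ = 11.4 L, P₂ = 1080 kPa.
ΔU = 0 (ideal gas, T constant).
W = nRT ln(V₂/V₁) = 2.13×8.314×696×ln(0.194) = -20200 J.
Q = ΔU + W = -20200 J.
Net over both steps: W = -14000 J, Q = 1640 J, ΔU = 15600 J.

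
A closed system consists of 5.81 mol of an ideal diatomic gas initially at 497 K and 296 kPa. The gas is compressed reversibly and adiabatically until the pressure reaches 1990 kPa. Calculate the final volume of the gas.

V₁ = nRT₁/P₁ = 5.81×8.314×497/296 = 81.1 L.
Adiabatic: T₂/T₁ = (P₂/P₁)^((γ−1)/γ) ⇒ T₂ = 497×(6.72)^0.286 = 857 K; V₂ = 20.8 L.

20.8 L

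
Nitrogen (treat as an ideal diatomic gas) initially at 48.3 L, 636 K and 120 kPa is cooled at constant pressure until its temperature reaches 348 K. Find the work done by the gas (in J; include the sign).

-2620 J

n = P₁V₁/(RT₁) = 120×48.3/(8.314×636) = 1.10 mol.
Isobaric: P stays 120 kPa; V/T = const ⇒ T₂ = 348 K, V₂ = 26.4 L.
W = PΔV = 120×(26.4−48.3) kPa·L = -2620 J.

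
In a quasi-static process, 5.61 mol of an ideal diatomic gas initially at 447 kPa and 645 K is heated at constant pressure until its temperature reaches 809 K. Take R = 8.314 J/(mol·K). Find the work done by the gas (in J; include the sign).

7650 J

V₁ = nRT₁/P₁ = 5.61×8.314×645/447 = 67.3 L.
Isobaric: P stays 447 kPa; V/T = const ⇒ T₂ = 809 K, V₂ = 84.4 L.
W = PΔV = 447×(84.4−67.3) kPa·L = 7650 J.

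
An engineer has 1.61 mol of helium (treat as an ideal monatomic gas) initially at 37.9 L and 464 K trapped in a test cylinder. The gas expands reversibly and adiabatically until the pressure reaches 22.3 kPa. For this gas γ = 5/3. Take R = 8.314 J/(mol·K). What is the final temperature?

209 K

P₁ = nRT₁/V₁ = 1.61×8.314×464/37.9 = 164 kPa.
Adiabatic: T₂/T₁ = (P₂/P₁)^((γ−1)/γ) ⇒ T₂ = 464×(0.136)^0.400 = 209 K; V₂ = 125 L.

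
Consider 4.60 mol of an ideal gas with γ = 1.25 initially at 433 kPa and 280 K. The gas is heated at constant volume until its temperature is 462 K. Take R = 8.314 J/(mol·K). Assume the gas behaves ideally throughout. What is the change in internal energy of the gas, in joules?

V₁ = nRT₁/P₁ = 4.60×8.314×280/433 = 24.7 L.
Isochoric: V stays 24.7 L; P/T = const ⇒ T₂ = 462 K, P₂ = 714 kPa.
For an ideal gas ΔU = nCvΔT with Cv = R/(γ−1) = 33.3 J/(mol·K).
ΔU = 4.60×33.3×(462−280) = 27800 J.

27800 J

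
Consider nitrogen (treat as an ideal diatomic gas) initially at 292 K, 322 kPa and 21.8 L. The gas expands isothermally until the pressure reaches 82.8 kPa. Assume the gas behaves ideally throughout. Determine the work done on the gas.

n = P₁V₁/(RT₁) = 322×21.8/(8.314×292) = 2.89 mol.
Isothermal: T stays 292 K; PV = const ⇒ V₂ = 84.8 L, P₂ = 82.8 kPa.
W = nRT ln(V₂/V₁) = 2.89×8.314×292×ln(3.89) = 9530 J.
Work done on the gas = −W_by = -9530 J.

-9530 J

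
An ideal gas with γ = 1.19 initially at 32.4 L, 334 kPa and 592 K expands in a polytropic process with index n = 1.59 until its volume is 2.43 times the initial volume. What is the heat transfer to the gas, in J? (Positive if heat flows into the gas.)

-15700 J

n = P₁V₁/(RT₁) = 334×32.4/(8.314×592) = 2.20 mol.
Polytropic n=1.59: T₂ = T₁(V₁/V₂)^(n−1) = 592×(0.412)^0.59 = 351 K; P₂ = P₁(V₁/V₂)^n = 81.4 kPa.
W = (P₁V₁−P₂V₂)/(n−1) = (334×32.4−81.4×78.7)/0.59 = 7480 J.
ΔU = nCvΔT = 2.20×43.8×(351−592) = -23200 J.
Q = ΔU + W = -15700 J.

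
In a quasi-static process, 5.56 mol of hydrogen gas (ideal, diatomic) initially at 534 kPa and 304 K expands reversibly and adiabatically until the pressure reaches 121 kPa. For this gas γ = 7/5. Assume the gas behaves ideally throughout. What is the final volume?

76.0 L

V₁ = nRT₁/P₁ = 5.56×8.314×304/534 = 26.3 L.
Adiabatic: T₂/T₁ = (P₂/P₁)^((γ−1)/γ) ⇒ T₂ = 304×(0.227)^0.286 = 199 K; V₂ = 76.0 L.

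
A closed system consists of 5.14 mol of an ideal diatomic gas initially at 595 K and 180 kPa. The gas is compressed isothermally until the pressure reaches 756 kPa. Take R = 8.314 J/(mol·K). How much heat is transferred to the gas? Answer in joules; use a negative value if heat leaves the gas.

V₁ = nRT₁/P₁ = 5.14×8.314×595/180 = 141 L.
Isothermal: T stays 595 K; PV = const ⇒ V₂ = 33.6 L, P₂ = 756 kPa.
ΔU = 0 (ideal gas, T constant).
W = nRT ln(V₂/V₁) = 5.14×8.314×595×ln(0.238) = -36500 J.
Q = ΔU + W = -36500 J.

-36500 J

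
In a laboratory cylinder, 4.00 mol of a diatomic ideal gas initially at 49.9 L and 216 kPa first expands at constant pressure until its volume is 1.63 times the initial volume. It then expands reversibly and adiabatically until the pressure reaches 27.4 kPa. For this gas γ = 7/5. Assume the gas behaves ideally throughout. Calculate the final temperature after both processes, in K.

293 K

T₁ = P₁V₁/(nR) = 216×49.9/(4.00×8.314) = 324 K.
Step 1 — Isobaric: P stays 216 kPa; V/T = const ⇒ T₂ = 528 K, V₂ = 81.3 L.
W = PΔV = 216×(81.3−49.9) kPa·L = 6790 J.
ΔU = nCvΔT = 4.00×20.8×(528−324) = 17000 J.
Q = ΔU + W = nCpΔT = 23800 J.
State after step 1: P = 216 kPa, V = 81.3 L, T = 528 K.
Step 2 — Adiabatic: T₂/T₁ = (P₂/P₁)^((γ−1)/γ) ⇒ T₂ = 528×(0.127)^0.286 = 293 K; V₂ = 355 L.
ΔU = nCvΔT = 4.00×20.8×(293−528) = -19600 J.
Q = 0 for an adiabatic process, so W = −ΔU = 19600 J.
Net over both steps: W = 26400 J, Q = 23800 J, ΔU = -2600 J.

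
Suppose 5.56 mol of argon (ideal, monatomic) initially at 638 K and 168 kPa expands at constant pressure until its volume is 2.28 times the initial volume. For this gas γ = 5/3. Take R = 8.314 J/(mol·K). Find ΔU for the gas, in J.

V₁ = nRT₁/P₁ = 5.56×8.314×638/168 = 176 L.
Isobaric: P stays 168 kPa; V/T = const ⇒ T₂ = 1450 K, V₂ = 400 L.
For an ideal gas ΔU = nCvΔT with Cv = (3/2)R = 12.5 J/(mol·K).
ΔU = 5.56×12.5×(1450−638) = 56600 J.

56600 J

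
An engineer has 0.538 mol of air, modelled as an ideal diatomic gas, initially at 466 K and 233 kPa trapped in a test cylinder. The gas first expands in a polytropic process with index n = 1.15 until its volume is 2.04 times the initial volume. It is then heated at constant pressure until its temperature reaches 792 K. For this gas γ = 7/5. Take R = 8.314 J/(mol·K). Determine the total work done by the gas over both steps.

V₁ = nRT₁/P₁ = 0.538×8.314×466/233 = 8.95 L.
Step 1 — Polytropic n=1.15: T₂ = T₁(V₁/V₂)^(n−1) = 466×(0.490)^0.15 = 419 K; P₂ = P₁(V₁/V₂)^n = 103 kPa.
W = (P₁V₁−P₂V₂)/(n−1) = (233×8.95−103×18.2)/0.15 = 1410 J.
ΔU = nCvΔT = 0.538×20.8×(419−466) = -529 J.
Q = ΔU + W = 881 J.
State after step 1: P = 103 kPa, V = 18.2 L, T = 419 K.
Step 2 — Isobaric: P stays 103 kPa; V/T = const ⇒ T₂ = 792 K, V₂ = 34.5 L.
W = PΔV = 103×(34.5−18.2) kPa·L = 1670 J.
ΔU = nCvΔT = 0.538×20.8×(792−419) = 4170 J.
Q = ΔU + W = nCpΔT = 5840 J.
Net over both steps: W = 3080 J, Q = 6720 J, ΔU = 3650 J.

3080 J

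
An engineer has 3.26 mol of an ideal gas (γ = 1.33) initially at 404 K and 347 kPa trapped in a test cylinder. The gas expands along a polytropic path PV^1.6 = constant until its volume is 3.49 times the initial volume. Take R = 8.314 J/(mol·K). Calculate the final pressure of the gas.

V₁ = nRT₁/P₁ = 3.26×8.314×404/347 = 31.6 L.
Polytropic n=1.6: T₂ = T₁(V₁/V₂)^(n−1) = 404×(0.287)^0.60 = 191 K; P₂ = P₁(V₁/V₂)^n = 47.0 kPa.

47.0 kPa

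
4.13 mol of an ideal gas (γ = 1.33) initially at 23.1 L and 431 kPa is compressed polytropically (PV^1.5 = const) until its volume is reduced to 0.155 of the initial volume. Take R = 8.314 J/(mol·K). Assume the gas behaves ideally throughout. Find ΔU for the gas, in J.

46500 J

T₁ = P₁V₁/(nR) = 431×23.1/(4.13×8.314) = 290 K.
Polytropic n=1.5: T₂ = T₁(V₁/V₂)^(n−1) = 290×(6.45)^0.50 = 736 K; P₂ = P₁(V₁/V₂)^n = 7060 kPa.
For an ideal gas ΔU = nCvΔT with Cv = R/(γ−1) = 25.2 J/(mol·K).
ΔU = 4.13×25.2×(736−290) = 46500 J.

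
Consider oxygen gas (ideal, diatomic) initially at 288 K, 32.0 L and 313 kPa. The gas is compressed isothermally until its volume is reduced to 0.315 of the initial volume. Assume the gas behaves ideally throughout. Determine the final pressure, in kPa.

994 kPa

Isothermal: T stays 288 K; PV = const ⇒ V₂ = 10.1 L, P₂ = 994 kPa.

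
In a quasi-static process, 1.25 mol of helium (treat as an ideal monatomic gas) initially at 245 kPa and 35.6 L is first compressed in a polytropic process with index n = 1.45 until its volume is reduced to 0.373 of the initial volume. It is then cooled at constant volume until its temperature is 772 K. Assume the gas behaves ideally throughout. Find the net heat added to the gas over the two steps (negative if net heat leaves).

T₁ = P₁V₁/(nR) = 245×35.6/(1.25×8.314) = 839 K.
Step 1 — Polytropic n=1.45: T₂ = T₁(V₁/V₂)^(n−1) = 839×(2.68)^0.45 = 1310 K; P₂ = P₁(V₁/V₂)^n = 1020 kPa.
W = (P₁V₁−P₂V₂)/(n−1) = (245×35.6−1020×13.3)/0.45 = -10800 J.
ΔU = nCvΔT = 1.25×12.5×(1310−839) = 7310 J.
Q = ΔU + W = -3520 J.
State after step 1: P = 1020 kPa, V = 13.3 L, T = 1310 K.
Step 2 — Isochoric: V stays 13.3 L; P/T = const ⇒ T₂ = 772 K, P₂ = 604 kPa.
W = 0 (no volume change).
ΔU = nCvΔT = 1.25×12.5×(772−1310) = -8360 J.
Q = ΔU = -8360 J.
Net over both steps: W = -10800 J, Q = -11900 J, ΔU = -1050 J.

-11900 J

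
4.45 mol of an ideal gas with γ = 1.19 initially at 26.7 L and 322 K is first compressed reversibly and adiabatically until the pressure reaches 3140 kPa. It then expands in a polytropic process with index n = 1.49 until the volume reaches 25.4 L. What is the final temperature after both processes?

202 K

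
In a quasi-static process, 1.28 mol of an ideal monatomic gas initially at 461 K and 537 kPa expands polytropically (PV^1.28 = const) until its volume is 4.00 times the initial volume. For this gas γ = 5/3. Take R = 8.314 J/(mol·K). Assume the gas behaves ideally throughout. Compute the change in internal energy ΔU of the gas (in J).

V₁ = nRT₁/P₁ = 1.28×8.314×461/537 = 9.14 L.
Polytropic n=1.28: T₂ = T₁(V₁/V₂)^(n−1) = 461×(0.250)^0.28 = 313 K; P₂ = P₁(V₁/V₂)^n = 91.1 kPa.
For an ideal gas ΔU = nCvΔT with Cv = (3/2)R = 12.5 J/(mol·K).
ΔU = 1.28×12.5×(313−461) = -2370 J.

-2370 J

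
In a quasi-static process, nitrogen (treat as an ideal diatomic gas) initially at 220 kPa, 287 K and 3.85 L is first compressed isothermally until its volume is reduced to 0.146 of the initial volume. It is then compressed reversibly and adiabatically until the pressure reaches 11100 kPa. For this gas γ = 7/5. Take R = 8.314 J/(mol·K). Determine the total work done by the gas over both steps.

n = P₁V₁/(RT₁) = 220×3.85/(8.314×287) = 0.355 mol.
Step 1 — Isothermal: T stays 287 K; PV = const ⇒ V₂ = 0.562 L, P₂ = 1510 kPa.
ΔU = 0 (ideal gas, T constant).
W = nRT ln(V₂/V₁) = 0.355×8.314×287×ln(0.146) = -1630 J.
Q = ΔU + W = -1630 J.
State after step 1: P = 1510 kPa, V = 0.562 L, T = 287 K.
Step 2 — Adiabatic: T₂/T₁ = (P₂/P₁)^((γ−1)/γ) ⇒ T₂ = 287×(7.37)^0.286 = 508 K; V₂ = 0.135 L.
ΔU = nCvΔT = 0.355×20.8×(508−287) = 1630 J.
Q = 0 for an adiabatic process, so W = −ΔU = -1630 J.
Net over both steps: W = -3260 J, Q = -1630 J, ΔU = 1630 J.

-3260 J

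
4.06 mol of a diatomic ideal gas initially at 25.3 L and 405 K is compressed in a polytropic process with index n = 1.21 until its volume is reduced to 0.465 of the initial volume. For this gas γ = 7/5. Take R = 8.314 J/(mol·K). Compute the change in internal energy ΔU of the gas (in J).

P₁ = nRT₁/V₁ = 4.06×8.314×405/25.3 = 540 kPa.
Polytropic n=1.21: T₂ = T₁(V₁/V₂)^(n−1) = 405×(2.15)^0.21 = 476 K; P₂ = P₁(V₁/V₂)^n = 1360 kPa.
For an ideal gas ΔU = nCvΔT with Cv = (5/2)R = 20.8 J/(mol·K).
ΔU = 4.06×20.8×(476−405) = 5960 J.

5960 J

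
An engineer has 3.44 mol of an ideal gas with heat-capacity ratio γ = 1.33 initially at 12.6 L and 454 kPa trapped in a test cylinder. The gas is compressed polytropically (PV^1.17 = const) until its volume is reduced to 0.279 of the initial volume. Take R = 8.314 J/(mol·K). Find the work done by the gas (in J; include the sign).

T₁ = P₁V₁/(nR) = 454×12.6/(3.44×8.314) = 200 K.
Polytropic n=1.17: T₂ = T₁(V₁/V₂)^(n−1) = 200×(3.58)^0.17 = 248 K; P₂ = P₁(V₁/V₂)^n = 2020 kPa.
W = (P₁V₁−P₂V₂)/(n−1) = (454×12.6−2020×3.52)/0.17 = -8160 J.

-8160 J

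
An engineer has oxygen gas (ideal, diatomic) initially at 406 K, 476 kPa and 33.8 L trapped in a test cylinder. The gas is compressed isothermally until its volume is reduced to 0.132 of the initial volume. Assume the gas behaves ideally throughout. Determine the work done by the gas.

n = P₁V₁/(RT₁) = 476×33.8/(8.314×406) = 4.77 mol.
Isothermal: T stays 406 K; PV = const ⇒ V₂ = 4.46 L, P₂ = 3610 kPa.
W = nRT ln(V₂/V₁) = 4.77×8.314×406×ln(0.132) = -32600 J.

-32600 J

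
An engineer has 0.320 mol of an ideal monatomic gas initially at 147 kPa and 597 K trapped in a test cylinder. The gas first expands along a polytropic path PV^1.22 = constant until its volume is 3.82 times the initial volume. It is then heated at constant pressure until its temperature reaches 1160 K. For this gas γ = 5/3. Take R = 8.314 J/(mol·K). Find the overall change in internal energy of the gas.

V₁ = nRT₁/P₁ = 0.320×8.314×597/147 = 10.8 L.
Step 1 — Polytropic n=1.22: T₂ = T₁(V₁/V₂)^(n−1) = 597×(0.262)^0.22 = 445 K; P₂ = P₁(V₁/V₂)^n = 28.7 kPa.
W = (P₁V₁−P₂V₂)/(n−1) = (147×10.8−28.7×41.3)/0.22 = 1840 J.
ΔU = nCvΔT = 0.320×12.5×(445−597) = -608 J.
Q = ΔU + W = 1240 J.
State after step 1: P = 28.7 kPa, V = 41.3 L, T = 445 K.
Step 2 — Isobaric: P stays 28.7 kPa; V/T = const ⇒ T₂ = 1160 K, V₂ = 108 L.
W = PΔV = 28.7×(108−41.3) kPa·L = 1900 J.
ΔU = nCvΔT = 0.320×12.5×(1160−445) = 2860 J.
Q = ΔU + W = nCpΔT = 4760 J.
Net over both steps: W = 3750 J, Q = 5990 J, ΔU = 2250 J.

2250 J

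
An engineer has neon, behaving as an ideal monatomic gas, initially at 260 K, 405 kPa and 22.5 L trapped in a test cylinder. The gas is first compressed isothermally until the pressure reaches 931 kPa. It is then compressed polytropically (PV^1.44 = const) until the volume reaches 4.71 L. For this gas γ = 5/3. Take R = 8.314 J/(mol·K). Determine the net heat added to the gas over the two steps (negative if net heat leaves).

-10300 J

n = P₁V₁/(RT₁) = 405×22.5/(8.314×260) = 4.22 mol.
Step 1 — Isothermal: T stays 260 K; PV = const ⇒ V₂ = 9.79 L, P₂ = 931 kPa.
ΔU = 0 (ideal gas, T constant).
W = nRT ln(V₂/V₁) = 4.22×8.314×260×ln(0.435) = -7580 J.
Q = ΔU + W = -7580 J.
State after step 1: P = 931 kPa, V = 9.79 L, T = 260 K.
Step 2 — Polytropic n=1.44: T₂ = T₁(V₁/V₂)^(n−1) = 260×(2.08)^0.44 = 359 K; P₂ = P₁(V₁/V₂)^n = 2670 kPa.
W = (P₁V₁−P₂V₂)/(n−1) = (931×9.79−2670×4.71)/0.44 = -7860 J.
ΔU = nCvΔT = 4.22×12.5×(359−260) = 5190 J.
Q = ΔU + W = -2670 J.
Net over both steps: W = -15400 J, Q = -10300 J, ΔU = 5190 J.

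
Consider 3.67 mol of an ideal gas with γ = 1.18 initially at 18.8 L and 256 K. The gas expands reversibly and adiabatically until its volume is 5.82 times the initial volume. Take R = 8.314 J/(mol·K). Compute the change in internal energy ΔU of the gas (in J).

-11800 J

P₁ = nRT₁/V₁ = 3.67×8.314×256/18.8 = 415 kPa.
Adiabatic: TV^(γ−1) = const ⇒ T₂ = 256×(0.172)^0.180 = 186 K; PV^γ = const ⇒ P₂ = 52.0 kPa.
For an ideal gas ΔU = nCvΔT with Cv = R/(γ−1) = 46.2 J/(mol·K).
ΔU = 3.67×46.2×(186−256) = -11800 J.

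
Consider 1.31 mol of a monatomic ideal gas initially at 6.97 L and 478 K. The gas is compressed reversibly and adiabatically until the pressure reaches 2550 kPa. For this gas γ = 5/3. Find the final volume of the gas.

P₁ = nRT₁/V₁ = 1.31×8.314×478/6.97 = 747 kPa.
Adiabatic: T₂/T₁ = (P₂/P₁)^((γ−1)/γ) ⇒ T₂ = 478×(3.41)^0.400 = 781 K; V₂ = 3.34 L.

3.34 L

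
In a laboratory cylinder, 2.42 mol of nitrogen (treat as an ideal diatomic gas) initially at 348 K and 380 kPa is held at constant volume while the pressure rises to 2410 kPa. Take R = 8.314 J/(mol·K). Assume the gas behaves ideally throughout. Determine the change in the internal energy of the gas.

V₁ = nRT₁/P₁ = 2.42×8.314×348/380 = 18.4 L.
Isochoric: V stays 18.4 L; P/T = const ⇒ T₂ = 2210 K, P₂ = 2410 kPa.
For an ideal gas ΔU = nCvΔT with Cv = (5/2)R = 20.8 J/(mol·K).
ΔU = 2.42×20.8×(2210−348) = 93500 J.

93500 J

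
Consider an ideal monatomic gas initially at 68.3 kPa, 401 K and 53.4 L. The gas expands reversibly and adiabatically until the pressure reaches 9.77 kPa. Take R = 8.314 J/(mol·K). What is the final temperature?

184 K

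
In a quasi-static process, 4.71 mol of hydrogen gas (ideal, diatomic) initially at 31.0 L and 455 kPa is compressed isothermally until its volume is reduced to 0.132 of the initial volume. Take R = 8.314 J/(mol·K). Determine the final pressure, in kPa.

3450 kPa

T₁ = P₁V₁/(nR) = 455×31.0/(4.71×8.314) = 360 K.
Isothermal: T stays 360 K; PV = const ⇒ V₂ = 4.09 L, P₂ = 3450 kPa.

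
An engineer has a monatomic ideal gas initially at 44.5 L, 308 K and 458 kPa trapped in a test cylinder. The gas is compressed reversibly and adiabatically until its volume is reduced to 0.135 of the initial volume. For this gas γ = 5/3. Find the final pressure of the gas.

12900 kPa

Adiabatic: TV^(γ−1) = const ⇒ T₂ = 308×(7.41)^0.667 = 1170 K; PV^γ = const ⇒ P₂ = 12900 kPa.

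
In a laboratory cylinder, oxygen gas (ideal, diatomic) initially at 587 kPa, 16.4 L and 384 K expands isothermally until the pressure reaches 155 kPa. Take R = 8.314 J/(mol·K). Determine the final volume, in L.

62.1 L

Isothermal: T stays 384 K; PV = const ⇒ V₂ = 62.1 L, P₂ = 155 kPa.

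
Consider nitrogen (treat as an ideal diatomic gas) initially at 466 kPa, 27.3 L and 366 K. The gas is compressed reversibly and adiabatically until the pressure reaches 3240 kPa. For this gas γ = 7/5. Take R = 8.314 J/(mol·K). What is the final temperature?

637 K

Adiabatic: T₂/T₁ = (P₂/P₁)^((γ−1)/γ) ⇒ T₂ = 366×(6.95)^0.286 = 637 K; V₂ = 6.83 L.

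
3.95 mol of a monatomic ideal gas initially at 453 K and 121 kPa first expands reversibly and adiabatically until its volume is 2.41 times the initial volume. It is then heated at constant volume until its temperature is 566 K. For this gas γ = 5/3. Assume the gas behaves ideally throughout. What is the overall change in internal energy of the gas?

5570 J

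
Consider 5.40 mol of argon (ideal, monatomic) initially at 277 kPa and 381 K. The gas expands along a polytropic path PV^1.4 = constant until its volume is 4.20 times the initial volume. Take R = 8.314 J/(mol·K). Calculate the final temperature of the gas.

V₁ = nRT₁/P₁ = 5.40×8.314×381/277 = 61.8 L.
Polytropic n=1.4: T₂ = T₁(V₁/V₂)^(n−1) = 381×(0.238)^0.40 = 215 K; P₂ = P₁(V₁/V₂)^n = 37.1 kPa.

215 K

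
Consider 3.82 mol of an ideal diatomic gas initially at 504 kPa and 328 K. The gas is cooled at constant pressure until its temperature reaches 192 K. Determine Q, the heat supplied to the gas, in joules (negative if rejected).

V₁ = nRT₁/P₁ = 3.82×8.314×328/504 = 20.7 L.
Isobaric: P stays 504 kPa; V/T = const ⇒ T₂ = 192 K, V₂ = 12.1 L.
W = PΔV = 504×(12.1−20.7) kPa·L = -4320 J.
ΔU = nCvΔT = 3.82×20.8×(192−328) = -10800 J.
Q = ΔU + W = nCpΔT = -15100 J.

-15100 J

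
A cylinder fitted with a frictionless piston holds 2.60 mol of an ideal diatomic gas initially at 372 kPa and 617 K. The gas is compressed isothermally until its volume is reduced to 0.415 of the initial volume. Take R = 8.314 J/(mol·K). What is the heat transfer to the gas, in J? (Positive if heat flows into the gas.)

-11700 J

V₁ = nRT₁/P₁ = 2.60×8.314×617/372 = 35.9 L.
Isothermal: T stays 617 K; PV = const ⇒ V₂ = 14.9 L, P₂ = 896 kPa.
ΔU = 0 (ideal gas, T constant).
W = nRT ln(V₂/V₁) = 2.60×8.314×617×ln(0.415) = -11700 J.
Q = ΔU + W = -11700 J.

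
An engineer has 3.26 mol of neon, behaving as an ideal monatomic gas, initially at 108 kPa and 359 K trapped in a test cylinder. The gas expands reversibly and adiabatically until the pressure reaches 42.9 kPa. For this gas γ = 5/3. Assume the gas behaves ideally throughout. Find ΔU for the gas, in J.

V₁ = nRT₁/P₁ = 3.26×8.314×359/108 = 90.1 L.
Adiabatic: T₂/T₁ = (P₂/P₁)^((γ−1)/γ) ⇒ T₂ = 359×(0.397)^0.400 = 248 K; V₂ = 157 L.
For an ideal gas ΔU = nCvΔT with Cv = (3/2)R = 12.5 J/(mol·K).
ΔU = 3.26×12.5×(248−359) = -4510 J.

-4510 J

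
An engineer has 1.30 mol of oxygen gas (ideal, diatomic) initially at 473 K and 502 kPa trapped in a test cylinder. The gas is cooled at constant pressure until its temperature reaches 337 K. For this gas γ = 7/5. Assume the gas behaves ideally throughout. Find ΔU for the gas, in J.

V₁ = nRT₁/P₁ = 1.30×8.314×473/502 = 10.2 L.
Isobaric: P stays 502 kPa; V/T = const ⇒ T₂ = 337 K, V₂ = 7.26 L.
For an ideal gas ΔU = nCvΔT with Cv = (5/2)R = 20.8 J/(mol·K).
ΔU = 1.30×20.8×(337−473) = -3670 J.

-3670 J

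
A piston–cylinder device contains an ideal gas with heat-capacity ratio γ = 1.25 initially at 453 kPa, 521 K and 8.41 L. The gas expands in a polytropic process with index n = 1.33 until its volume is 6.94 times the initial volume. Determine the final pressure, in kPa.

34.4 kPa

Polytropic n=1.33: T₂ = T₁(V₁/V₂)^(n−1) = 521×(0.144)^0.33 = 275 K; P₂ = P₁(V₁/V₂)^n = 34.4 kPa.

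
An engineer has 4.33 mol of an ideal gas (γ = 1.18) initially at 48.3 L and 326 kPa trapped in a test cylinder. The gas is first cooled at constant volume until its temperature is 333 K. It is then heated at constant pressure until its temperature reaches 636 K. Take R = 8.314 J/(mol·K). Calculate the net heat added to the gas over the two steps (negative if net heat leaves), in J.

50600 J

T₁ = P₁V₁/(nR) = 326×48.3/(4.33×8.314) = 437 K.
Step 1 — Isochoric: V stays 48.3 L; P/T = const ⇒ T₂ = 333 K, P₂ = 248 kPa.
W = 0 (no volume change).
ΔU = nCvΔT = 4.33×46.2×(333−437) = -20900 J.
Q = ΔU = -20900 J.
State after step 1: P = 248 kPa, V = 48.3 L, T = 333 K.
Step 2 — Isobaric: P stays 248 kPa; V/T = const ⇒ T₂ = 636 K, V₂ = 92.2 L.
W = PΔV = 248×(92.2−48.3) kPa·L = 10900 J.
ΔU = nCvΔT = 4.33×46.2×(636−333) = 60600 J.
Q = ΔU + W = nCpΔT = 71500 J.
Net over both steps: W = 10900 J, Q = 50600 J, ΔU = 39700 J.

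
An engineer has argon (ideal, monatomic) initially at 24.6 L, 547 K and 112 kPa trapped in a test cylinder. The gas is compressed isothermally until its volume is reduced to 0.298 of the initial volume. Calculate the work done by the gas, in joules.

n = P₁V₁/(RT₁) = 112×24.6/(8.314×547) = 0.606 mol.
Isothermal: T stays 547 K; PV = const ⇒ V₂ = 7.33 L, P₂ = 376 kPa.
W = nRT ln(V₂/V₁) = 0.606×8.314×547×ln(0.298) = -3340 J.

-3340 J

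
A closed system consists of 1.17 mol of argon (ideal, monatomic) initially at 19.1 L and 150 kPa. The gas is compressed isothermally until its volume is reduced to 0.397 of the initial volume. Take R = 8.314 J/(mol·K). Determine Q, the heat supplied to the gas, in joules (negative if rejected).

T₁ = P₁V₁/(nR) = 150×19.1/(1.17×8.314) = 295 K.
Isothermal: T stays 295 K; PV = const ⇒ V₂ = 7.58 L, P₂ = 378 kPa.
ΔU = 0 (ideal gas, T constant).
W = nRT ln(V₂/V₁) = 1.17×8.314×295×ln(0.397) = -2650 J.
Q = ΔU + W = -2650 J.

-2650 J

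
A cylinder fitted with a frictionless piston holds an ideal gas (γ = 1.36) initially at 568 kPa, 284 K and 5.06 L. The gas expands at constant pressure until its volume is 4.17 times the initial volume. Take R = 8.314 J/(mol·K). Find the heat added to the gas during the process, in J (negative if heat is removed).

34400 J

n = P₁V₁/(RT₁) = 568×5.06/(8.314×284) = 1.22 mol.
Isobaric: P stays 568 kPa; V/T = const ⇒ T₂ = 1180 K, V₂ = 21.1 L.
W = PΔV = 568×(21.1−5.06) kPa·L = 9110 J.
ΔU = nCvΔT = 1.22×23.1×(1180−284) = 25300 J.
Q = ΔU + W = nCpΔT = 34400 J.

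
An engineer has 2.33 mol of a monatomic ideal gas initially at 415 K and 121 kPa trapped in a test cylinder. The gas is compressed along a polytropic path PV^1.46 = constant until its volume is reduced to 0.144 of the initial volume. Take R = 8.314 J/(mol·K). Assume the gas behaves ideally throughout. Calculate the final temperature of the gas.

1010 K

V₁ = nRT₁/P₁ = 2.33×8.314×415/121 = 66.4 L.
Polytropic n=1.46: T₂ = T₁(V₁/V₂)^(n−1) = 415×(6.94)^0.46 = 1010 K; P₂ = P₁(V₁/V₂)^n = 2050 kPa.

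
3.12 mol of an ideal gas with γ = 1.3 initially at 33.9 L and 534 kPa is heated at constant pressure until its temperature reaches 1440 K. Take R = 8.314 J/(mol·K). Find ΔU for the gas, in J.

T₁ = P₁V₁/(nR) = 534×33.9/(3.12×8.314) = 698 K.
Isobaric: P stays 534 kPa; V/T = const ⇒ T₂ = 1440 K, V₂ = 69.9 L.
For an ideal gas ΔU = nCvΔT with Cv = R/(γ−1) = 27.7 J/(mol·K).
ΔU = 3.12×27.7×(1440−698) = 64200 J.

64200 J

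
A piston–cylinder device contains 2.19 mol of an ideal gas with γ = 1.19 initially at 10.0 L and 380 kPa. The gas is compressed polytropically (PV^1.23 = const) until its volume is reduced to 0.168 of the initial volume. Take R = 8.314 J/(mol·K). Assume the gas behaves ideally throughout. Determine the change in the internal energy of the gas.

T₁ = P₁V₁/(nR) = 380×10.0/(2.19×8.314) = 209 K.
Polytropic n=1.23: T₂ = T₁(V₁/V₂)^(n−1) = 209×(5.95)^0.23 = 315 K; P₂ = P₁(V₁/V₂)^n = 3410 kPa.
For an ideal gas ΔU = nCvΔT with Cv = R/(γ−1) = 43.8 J/(mol·K).
ΔU = 2.19×43.8×(315−209) = 10100 J.

10100 J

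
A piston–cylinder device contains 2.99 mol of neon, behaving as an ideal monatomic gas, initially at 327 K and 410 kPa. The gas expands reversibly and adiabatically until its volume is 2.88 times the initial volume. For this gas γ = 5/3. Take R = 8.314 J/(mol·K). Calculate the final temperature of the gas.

V₁ = nRT₁/P₁ = 2.99×8.314×327/410 = 19.8 L.
Adiabatic: TV^(γ−1) = const ⇒ T₂ = 327×(0.347)^0.667 = 162 K; PV^γ = const ⇒ P₂ = 70.3 kPa.

162 K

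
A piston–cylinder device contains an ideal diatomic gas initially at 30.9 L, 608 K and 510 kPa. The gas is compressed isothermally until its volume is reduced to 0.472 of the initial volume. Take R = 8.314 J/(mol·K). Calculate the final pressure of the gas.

1080 kPa

Isothermal: T stays 608 K; PV = const ⇒ V₂ = 14.6 L, P₂ = 1080 kPa.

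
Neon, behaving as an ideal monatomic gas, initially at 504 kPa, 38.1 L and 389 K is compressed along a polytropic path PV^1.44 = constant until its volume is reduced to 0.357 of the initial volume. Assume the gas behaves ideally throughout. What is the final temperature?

612 K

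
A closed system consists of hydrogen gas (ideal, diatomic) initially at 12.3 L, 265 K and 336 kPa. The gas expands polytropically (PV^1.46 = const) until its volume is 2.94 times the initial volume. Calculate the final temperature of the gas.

161 K

Polytropic n=1.46: T₂ = T₁(V₁/V₂)^(n−1) = 265×(0.340)^0.46 = 161 K; P₂ = P₁(V₁/V₂)^n = 69.6 kPa.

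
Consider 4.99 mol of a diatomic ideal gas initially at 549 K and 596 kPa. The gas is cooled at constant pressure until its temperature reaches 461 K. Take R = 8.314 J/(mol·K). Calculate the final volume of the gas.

32.1 L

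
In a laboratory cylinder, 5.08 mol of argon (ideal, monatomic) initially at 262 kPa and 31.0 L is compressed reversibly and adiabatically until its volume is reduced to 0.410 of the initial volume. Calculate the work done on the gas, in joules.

9890 J

T₁ = P₁V₁/(nR) = 262×31.0/(5.08×8.314) = 192 K.
Adiabatic: TV^(γ−1) = const ⇒ T₂ = 192×(2.44)^0.667 = 348 K; PV^γ = const ⇒ P₂ = 1160 kPa.
ΔU = nCvΔT = 5.08×12.5×(348−192) = 9890 J.
Q = 0 for an adiabatic process, so W = −ΔU = -9890 J.
Work done on the gas = −W_by = 9890 J.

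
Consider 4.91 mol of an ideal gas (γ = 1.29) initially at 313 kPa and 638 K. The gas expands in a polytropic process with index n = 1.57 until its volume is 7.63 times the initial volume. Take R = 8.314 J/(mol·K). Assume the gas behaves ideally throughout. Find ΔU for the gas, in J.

-61600 J

V₁ = nRT₁/P₁ = 4.91×8.314×638/313 = 83.2 L.
Polytropic n=1.57: T₂ = T₁(V₁/V₂)^(n−1) = 638×(0.131)^0.57 = 200 K; P₂ = P₁(V₁/V₂)^n = 12.9 kPa.
For an ideal gas ΔU = nCvΔT with Cv = R/(γ−1) = 28.7 J/(mol·K).
ΔU = 4.91×28.7×(200−638) = -61600 J.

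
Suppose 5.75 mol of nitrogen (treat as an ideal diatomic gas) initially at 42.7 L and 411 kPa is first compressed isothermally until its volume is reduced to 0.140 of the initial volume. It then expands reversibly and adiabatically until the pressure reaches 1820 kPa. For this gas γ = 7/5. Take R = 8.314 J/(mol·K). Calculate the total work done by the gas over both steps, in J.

-28900 J

T₁ = P₁V₁/(nR) = 411×42.7/(5.75×8.314) = 367 K.
Step 1 — Isothermal: T stays 367 K; PV = const ⇒ V₂ = 5.98 L, P₂ = 2940 kPa.
ΔU = 0 (ideal gas, T constant).
W = nRT ln(V₂/V₁) = 5.75×8.314×367×ln(0.140) = -34500 J.
Q = ΔU + W = -34500 J.
State after step 1: P = 2940 kPa, V = 5.98 L, T = 367 K.
Step 2 — Adiabatic: T₂/T₁ = (P₂/P₁)^((γ−1)/γ) ⇒ T₂ = 367×(0.620)^0.286 = 320 K; V₂ = 8.41 L.
ΔU = nCvΔT = 5.75×20.8×(320−367) = -5600 J.
Q = 0 for an adiabatic process, so W = −ΔU = 5600 J.
Net over both steps: W = -28900 J, Q = -34500 J, ΔU = -5600 J.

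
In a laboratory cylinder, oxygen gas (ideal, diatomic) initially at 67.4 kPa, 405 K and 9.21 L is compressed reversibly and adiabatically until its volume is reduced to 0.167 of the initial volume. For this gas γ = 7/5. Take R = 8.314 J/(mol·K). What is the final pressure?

826 kPa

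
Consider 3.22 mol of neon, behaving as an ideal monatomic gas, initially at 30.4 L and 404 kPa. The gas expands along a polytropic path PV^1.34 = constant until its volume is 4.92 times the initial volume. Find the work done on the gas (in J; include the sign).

T₁ = P₁V₁/(nR) = 404×30.4/(3.22×8.314) = 459 K.
Polytropic n=1.34: T₂ = T₁(V₁/V₂)^(n−1) = 459×(0.203)^0.34 = 267 K; P₂ = P₁(V₁/V₂)^n = 47.8 kPa.
W = (P₁V₁−P₂V₂)/(n−1) = (404×30.4−47.8×150)/0.34 = 15100 J.
Work done on the gas = −W_by = -15100 J.

-15100 J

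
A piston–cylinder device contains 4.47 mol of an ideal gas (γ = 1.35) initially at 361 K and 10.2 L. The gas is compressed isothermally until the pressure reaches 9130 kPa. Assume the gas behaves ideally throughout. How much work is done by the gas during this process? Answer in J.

-26000 J

P₁ = nRT₁/V₁ = 4.47×8.314×361/10.2 = 1320 kPa.
Isothermal: T stays 361 K; PV = const ⇒ V₂ = 1.47 L, P₂ = 9130 kPa.
W = nRT ln(V₂/V₁) = 4.47×8.314×361×ln(0.144) = -26000 J.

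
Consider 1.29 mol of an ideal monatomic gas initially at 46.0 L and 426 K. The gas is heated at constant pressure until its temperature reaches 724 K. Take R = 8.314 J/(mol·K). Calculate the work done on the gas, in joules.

P₁ = nRT₁/V₁ = 1.29×8.314×426/46.0 = 99.3 kPa.
Isobaric: P stays 99.3 kPa; V/T = const ⇒ T₂ = 724 K, V₂ = 78.2 L.
W = PΔV = 99.3×(78.2−46.0) kPa·L = 3200 J.
Work done on the gas = −W_by = -3200 J.

-3200 J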